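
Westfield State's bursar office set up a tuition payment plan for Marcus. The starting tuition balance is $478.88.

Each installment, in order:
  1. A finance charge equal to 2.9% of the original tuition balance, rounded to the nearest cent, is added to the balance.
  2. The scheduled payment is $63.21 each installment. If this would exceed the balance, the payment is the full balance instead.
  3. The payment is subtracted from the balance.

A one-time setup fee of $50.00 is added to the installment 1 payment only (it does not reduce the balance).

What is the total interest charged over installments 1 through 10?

$138.90

# | Opening | Interest | Payment | Fee | End bal
1 | $478.88 | $13.89 | $63.21 | $50.00 | $429.56
2 | $429.56 | $13.89 | $63.21 | — | $380.24
3 | $380.24 | $13.89 | $63.21 | — | $330.92
4 | $330.92 | $13.89 | $63.21 | — | $281.60
5 | $281.60 | $13.89 | $63.21 | — | $232.28
6 | $232.28 | $13.89 | $63.21 | — | $182.96
7 | $182.96 | $13.89 | $63.21 | — | $133.64
8 | $133.64 | $13.89 | $63.21 | — | $84.32
9 | $84.32 | $13.89 | $63.21 | — | $35.00
10 | $35.00 | $13.89 | $48.89 | — | $0.00
Total interest: $13.89 + $13.89 + $13.89 + $13.89 + $13.89 + $13.89 + $13.89 + $13.89 + $13.89 + $13.89 = $138.90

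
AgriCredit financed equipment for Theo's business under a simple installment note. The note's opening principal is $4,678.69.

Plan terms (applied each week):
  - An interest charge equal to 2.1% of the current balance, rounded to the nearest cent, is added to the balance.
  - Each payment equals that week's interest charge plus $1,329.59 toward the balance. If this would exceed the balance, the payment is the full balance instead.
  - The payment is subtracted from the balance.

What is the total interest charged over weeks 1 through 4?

Week 1: opening $4,678.69; interest $98.25 → $4,776.94; payment $1,427.84; balance $3,349.10
Week 2: opening $3,349.10; interest $70.33 → $3,419.43; payment $1,399.92; balance $2,019.51
Week 3: opening $2,019.51; interest $42.41 → $2,061.92; payment $1,372.00; balance $689.92
Week 4: opening $689.92; interest $14.49 → $704.41; payment $704.41; balance $0.00
Total interest: $98.25 + $70.33 + $42.41 + $14.49 = $225.48

$225.48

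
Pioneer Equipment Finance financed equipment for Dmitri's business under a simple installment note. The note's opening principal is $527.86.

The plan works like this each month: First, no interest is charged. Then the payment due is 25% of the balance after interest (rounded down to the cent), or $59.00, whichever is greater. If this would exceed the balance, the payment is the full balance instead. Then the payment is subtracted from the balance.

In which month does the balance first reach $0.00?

7

Month 1: opening $527.86; payment $131.96; balance $395.90
Month 2: opening $395.90; payment $98.97; balance $296.93
Month 3: opening $296.93; payment $74.23; balance $222.70
Month 4: opening $222.70; payment $59.00; balance $163.70
Month 5: opening $163.70; payment $59.00; balance $104.70
Month 6: opening $104.70; payment $59.00; balance $45.70
Month 7: opening $45.70; payment $45.70; balance $0.00
Balance reaches $0.00 in month 7.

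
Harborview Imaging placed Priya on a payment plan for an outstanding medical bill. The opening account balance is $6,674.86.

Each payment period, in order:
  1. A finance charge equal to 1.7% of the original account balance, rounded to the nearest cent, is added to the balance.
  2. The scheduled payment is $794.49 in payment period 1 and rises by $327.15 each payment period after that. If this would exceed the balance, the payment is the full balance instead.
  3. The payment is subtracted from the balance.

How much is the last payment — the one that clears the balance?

$2,101.35

Payment period 1: $6,674.86 +$113.47 interest = $6,788.33; pay $794.49 → $5,993.84
Payment period 2: $5,993.84 +$113.47 interest = $6,107.31; pay $1,121.64 → $4,985.67
Payment period 3: $4,985.67 +$113.47 interest = $5,099.14; pay $1,448.79 → $3,650.35
Payment period 4: $3,650.35 +$113.47 interest = $3,763.82; pay $1,775.94 → $1,987.88
Payment period 5: $1,987.88 +$113.47 interest = $2,101.35; pay $2,101.35 → $0.00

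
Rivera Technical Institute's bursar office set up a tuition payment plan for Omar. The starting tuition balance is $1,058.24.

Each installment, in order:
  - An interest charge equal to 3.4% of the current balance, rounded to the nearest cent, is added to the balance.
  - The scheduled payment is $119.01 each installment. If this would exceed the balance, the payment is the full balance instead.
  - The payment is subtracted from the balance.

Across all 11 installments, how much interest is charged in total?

# | Opening | Interest | Payment | End bal
1 | $1,058.24 | $35.98 | $119.01 | $975.21
2 | $975.21 | $33.16 | $119.01 | $889.36
3 | $889.36 | $30.24 | $119.01 | $800.59
4 | $800.59 | $27.22 | $119.01 | $708.80
5 | $708.80 | $24.10 | $119.01 | $613.89
6 | $613.89 | $20.87 | $119.01 | $515.75
7 | $515.75 | $17.54 | $119.01 | $414.28
8 | $414.28 | $14.09 | $119.01 | $309.36
9 | $309.36 | $10.52 | $119.01 | $200.87
10 | $200.87 | $6.83 | $119.01 | $88.69
11 | $88.69 | $3.02 | $91.71 | $0.00
Total interest: $35.98 + $33.16 + $30.24 + $27.22 + $24.10 + $20.87 + $17.54 + $14.09 + $10.52 + $6.83 + $3.02 = $223.57

$223.57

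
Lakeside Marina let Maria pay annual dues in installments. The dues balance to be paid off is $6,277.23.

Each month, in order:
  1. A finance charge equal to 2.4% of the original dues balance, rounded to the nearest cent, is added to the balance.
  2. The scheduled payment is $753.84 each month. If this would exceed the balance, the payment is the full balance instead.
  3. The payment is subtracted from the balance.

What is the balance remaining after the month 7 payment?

$2,054.90

Month 1: $6,277.23 +$150.65 interest = $6,427.88; pay $753.84 → $5,674.04
Month 2: $5,674.04 +$150.65 interest = $5,824.69; pay $753.84 → $5,070.85
Month 3: $5,070.85 +$150.65 interest = $5,221.50; pay $753.84 → $4,467.66
Month 4: $4,467.66 +$150.65 interest = $4,618.31; pay $753.84 → $3,864.47
Month 5: $3,864.47 +$150.65 interest = $4,015.12; pay $753.84 → $3,261.28
Month 6: $3,261.28 +$150.65 interest = $3,411.93; pay $753.84 → $2,658.09
Month 7: $2,658.09 +$150.65 interest = $2,808.74; pay $753.84 → $2,054.90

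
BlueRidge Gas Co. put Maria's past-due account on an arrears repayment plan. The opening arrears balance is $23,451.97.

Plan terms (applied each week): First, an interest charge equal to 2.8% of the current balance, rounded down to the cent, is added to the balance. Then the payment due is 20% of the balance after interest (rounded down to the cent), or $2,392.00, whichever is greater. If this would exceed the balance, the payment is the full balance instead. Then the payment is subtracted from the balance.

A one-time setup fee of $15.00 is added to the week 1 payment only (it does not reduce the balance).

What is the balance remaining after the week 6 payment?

$6,486.01

Week 1: $23,451.97 +$656.65 interest = $24,108.62; pay $4,821.72 (+ $15.00 fee) → $19,286.90
Week 2: $19,286.90 +$540.03 interest = $19,826.93; pay $3,965.38 → $15,861.55
Week 3: $15,861.55 +$444.12 interest = $16,305.67; pay $3,261.13 → $13,044.54
Week 4: $13,044.54 +$365.24 interest = $13,409.78; pay $2,681.95 → $10,727.83
Week 5: $10,727.83 +$300.37 interest = $11,028.20; pay $2,392.00 → $8,636.20
Week 6: $8,636.20 +$241.81 interest = $8,878.01; pay $2,392.00 → $6,486.01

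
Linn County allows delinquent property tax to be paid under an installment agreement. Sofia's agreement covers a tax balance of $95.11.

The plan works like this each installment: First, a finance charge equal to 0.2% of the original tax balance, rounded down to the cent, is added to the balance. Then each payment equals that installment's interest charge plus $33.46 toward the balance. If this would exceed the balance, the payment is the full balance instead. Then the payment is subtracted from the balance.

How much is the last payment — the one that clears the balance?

# | Opening | Interest | Payment | End bal
1 | $95.11 | $0.19 | $33.65 | $61.65
2 | $61.65 | $0.19 | $33.65 | $28.19
3 | $28.19 | $0.19 | $28.38 | $0.00

$28.38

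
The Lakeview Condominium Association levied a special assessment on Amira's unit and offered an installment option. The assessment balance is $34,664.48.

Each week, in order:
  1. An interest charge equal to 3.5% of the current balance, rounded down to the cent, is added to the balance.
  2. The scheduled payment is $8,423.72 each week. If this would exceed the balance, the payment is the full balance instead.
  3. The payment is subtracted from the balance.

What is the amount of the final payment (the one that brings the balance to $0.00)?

$4,422.32

Week 1: $34,664.48 +$1,213.25 interest = $35,877.73; pay $8,423.72 → $27,454.01
Week 2: $27,454.01 +$960.89 interest = $28,414.90; pay $8,423.72 → $19,991.18
Week 3: $19,991.18 +$699.69 interest = $20,690.87; pay $8,423.72 → $12,267.15
Week 4: $12,267.15 +$429.35 interest = $12,696.50; pay $8,423.72 → $4,272.78
Week 5: $4,272.78 +$149.54 interest = $4,422.32; pay $4,422.32 → $0.00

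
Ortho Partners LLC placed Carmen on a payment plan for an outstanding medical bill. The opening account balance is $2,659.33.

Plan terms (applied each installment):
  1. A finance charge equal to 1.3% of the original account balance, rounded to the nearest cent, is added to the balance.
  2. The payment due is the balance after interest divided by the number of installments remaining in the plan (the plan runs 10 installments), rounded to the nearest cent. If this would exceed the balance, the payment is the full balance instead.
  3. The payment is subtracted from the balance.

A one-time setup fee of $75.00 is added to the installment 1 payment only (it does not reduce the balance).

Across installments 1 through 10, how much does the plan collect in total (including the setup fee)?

Installment 1: $2,659.33 +$34.57 interest = $2,693.90; pay $269.39 (+ $75.00 fee) → $2,424.51
Installment 2: $2,424.51 +$34.57 interest = $2,459.08; pay $273.23 → $2,185.85
Installment 3: $2,185.85 +$34.57 interest = $2,220.42; pay $277.55 → $1,942.87
Installment 4: $1,942.87 +$34.57 interest = $1,977.44; pay $282.49 → $1,694.95
Installment 5: $1,694.95 +$34.57 interest = $1,729.52; pay $288.25 → $1,441.27
Installment 6: $1,441.27 +$34.57 interest = $1,475.84; pay $295.17 → $1,180.67
Installment 7: $1,180.67 +$34.57 interest = $1,215.24; pay $303.81 → $911.43
Installment 8: $911.43 +$34.57 interest = $946.00; pay $315.33 → $630.67
Installment 9: $630.67 +$34.57 interest = $665.24; pay $332.62 → $332.62
Installment 10: $332.62 +$34.57 interest = $367.19; pay $367.19 → $0.00
Total paid: $3,080.03

$3,080.03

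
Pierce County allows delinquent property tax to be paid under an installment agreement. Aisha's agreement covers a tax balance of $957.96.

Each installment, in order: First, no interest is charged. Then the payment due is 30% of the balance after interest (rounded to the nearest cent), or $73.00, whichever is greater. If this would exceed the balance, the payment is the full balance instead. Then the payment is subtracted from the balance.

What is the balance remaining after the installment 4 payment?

Installment 1: $957.96 − $287.39 → $670.57
Installment 2: $670.57 − $201.17 → $469.40
Installment 3: $469.40 − $140.82 → $328.58
Installment 4: $328.58 − $98.57 → $230.01

$230.01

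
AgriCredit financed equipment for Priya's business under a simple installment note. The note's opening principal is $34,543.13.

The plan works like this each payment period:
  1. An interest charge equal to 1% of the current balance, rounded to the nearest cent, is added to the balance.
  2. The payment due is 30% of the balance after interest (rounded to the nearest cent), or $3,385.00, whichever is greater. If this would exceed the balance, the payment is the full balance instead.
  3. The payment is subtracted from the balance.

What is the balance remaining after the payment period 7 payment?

Payment period 1: $34,543.13 +$345.43 interest = $34,888.56; pay $10,466.57 → $24,421.99
Payment period 2: $24,421.99 +$244.22 interest = $24,666.21; pay $7,399.86 → $17,266.35
Payment period 3: $17,266.35 +$172.66 interest = $17,439.01; pay $5,231.70 → $12,207.31
Payment period 4: $12,207.31 +$122.07 interest = $12,329.38; pay $3,698.81 → $8,630.57
Payment period 5: $8,630.57 +$86.31 interest = $8,716.88; pay $3,385.00 → $5,331.88
Payment period 6: $5,331.88 +$53.32 interest = $5,385.20; pay $3,385.00 → $2,000.20
Payment period 7: $2,000.20 +$20.00 interest = $2,020.20; pay $2,020.20 → $0.00

$0.00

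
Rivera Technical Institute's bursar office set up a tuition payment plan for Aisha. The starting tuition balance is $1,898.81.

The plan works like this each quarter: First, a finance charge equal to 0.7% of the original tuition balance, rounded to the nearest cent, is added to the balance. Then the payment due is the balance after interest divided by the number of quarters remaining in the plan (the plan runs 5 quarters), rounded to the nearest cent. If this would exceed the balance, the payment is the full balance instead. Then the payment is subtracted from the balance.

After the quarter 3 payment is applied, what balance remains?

Quarter 1: $1,898.81 +$13.29 interest = $1,912.10; pay $382.42 → $1,529.68
Quarter 2: $1,529.68 +$13.29 interest = $1,542.97; pay $385.74 → $1,157.23
Quarter 3: $1,157.23 +$13.29 interest = $1,170.52; pay $390.17 → $780.35

$780.35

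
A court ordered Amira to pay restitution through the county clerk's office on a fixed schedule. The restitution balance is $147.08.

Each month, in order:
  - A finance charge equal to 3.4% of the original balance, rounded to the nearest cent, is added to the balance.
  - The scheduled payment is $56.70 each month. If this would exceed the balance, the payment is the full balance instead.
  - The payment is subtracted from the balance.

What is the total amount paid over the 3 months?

$162.08

# | Opening | Interest | Payment | End bal
1 | $147.08 | $5.00 | $56.70 | $95.38
2 | $95.38 | $5.00 | $56.70 | $43.68
3 | $43.68 | $5.00 | $48.68 | $0.00
Total paid: $162.08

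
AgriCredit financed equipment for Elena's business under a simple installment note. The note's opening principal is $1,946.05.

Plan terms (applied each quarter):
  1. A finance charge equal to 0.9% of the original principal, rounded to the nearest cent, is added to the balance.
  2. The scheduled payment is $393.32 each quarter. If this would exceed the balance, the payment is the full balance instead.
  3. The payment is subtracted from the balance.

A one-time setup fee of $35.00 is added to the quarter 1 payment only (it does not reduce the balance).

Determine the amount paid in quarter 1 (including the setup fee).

# | Opening | Interest | Payment | Fee | End bal
1 | $1,946.05 | $17.51 | $393.32 | $35.00 | $1,570.24

$428.32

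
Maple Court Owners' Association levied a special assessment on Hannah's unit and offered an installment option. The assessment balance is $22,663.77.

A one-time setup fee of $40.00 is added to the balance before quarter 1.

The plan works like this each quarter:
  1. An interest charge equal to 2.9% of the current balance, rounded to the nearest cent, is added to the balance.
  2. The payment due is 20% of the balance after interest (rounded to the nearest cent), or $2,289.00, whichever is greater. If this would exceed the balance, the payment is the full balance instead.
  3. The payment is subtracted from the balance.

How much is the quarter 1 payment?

# | Opening | Interest | Payment | End bal
1 | $22,703.77 | $658.41 | $4,672.44 | $18,689.74

$4,672.44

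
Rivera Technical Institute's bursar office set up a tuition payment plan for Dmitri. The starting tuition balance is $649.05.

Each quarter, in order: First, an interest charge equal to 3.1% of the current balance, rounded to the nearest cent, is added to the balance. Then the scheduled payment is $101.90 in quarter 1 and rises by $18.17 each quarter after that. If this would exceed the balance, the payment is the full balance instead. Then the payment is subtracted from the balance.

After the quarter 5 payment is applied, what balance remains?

$26.59

Quarter 1: opening $649.05; interest $20.12 → $669.17; payment $101.90; balance $567.27
Quarter 2: opening $567.27; interest $17.59 → $584.86; payment $120.07; balance $464.79
Quarter 3: opening $464.79; interest $14.41 → $479.20; payment $138.24; balance $340.96
Quarter 4: opening $340.96; interest $10.57 → $351.53; payment $156.41; balance $195.12
Quarter 5: opening $195.12; interest $6.05 → $201.17; payment $174.58; balance $26.59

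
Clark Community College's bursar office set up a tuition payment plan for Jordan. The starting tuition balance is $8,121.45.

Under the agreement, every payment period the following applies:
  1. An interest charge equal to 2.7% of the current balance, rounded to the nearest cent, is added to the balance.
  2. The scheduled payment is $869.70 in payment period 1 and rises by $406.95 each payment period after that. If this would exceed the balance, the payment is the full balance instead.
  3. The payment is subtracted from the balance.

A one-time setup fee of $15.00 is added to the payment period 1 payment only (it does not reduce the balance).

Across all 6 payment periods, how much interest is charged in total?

$818.33

Payment period 1: opening $8,121.45; interest $219.28 → $8,340.73; payment $869.70 (+ $15.00 fee); balance $7,471.03
Payment period 2: opening $7,471.03; interest $201.72 → $7,672.75; payment $1,276.65; balance $6,396.10
Payment period 3: opening $6,396.10; interest $172.69 → $6,568.79; payment $1,683.60; balance $4,885.19
Payment period 4: opening $4,885.19; interest $131.90 → $5,017.09; payment $2,090.55; balance $2,926.54
Payment period 5: opening $2,926.54; interest $79.02 → $3,005.56; payment $2,497.50; balance $508.06
Payment period 6: opening $508.06; interest $13.72 → $521.78; payment $521.78; balance $0.00
Total interest: $219.28 + $201.72 + $172.69 + $131.90 + $79.02 + $13.72 = $818.33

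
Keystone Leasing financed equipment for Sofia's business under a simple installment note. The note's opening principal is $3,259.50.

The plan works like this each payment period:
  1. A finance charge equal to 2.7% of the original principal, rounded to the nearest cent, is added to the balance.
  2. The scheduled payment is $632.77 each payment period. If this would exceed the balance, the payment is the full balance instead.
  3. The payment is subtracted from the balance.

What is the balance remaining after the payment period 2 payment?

Payment period 1: opening $3,259.50; interest $88.01 → $3,347.51; payment $632.77; balance $2,714.74
Payment period 2: opening $2,714.74; interest $88.01 → $2,802.75; payment $632.77; balance $2,169.98

$2,169.98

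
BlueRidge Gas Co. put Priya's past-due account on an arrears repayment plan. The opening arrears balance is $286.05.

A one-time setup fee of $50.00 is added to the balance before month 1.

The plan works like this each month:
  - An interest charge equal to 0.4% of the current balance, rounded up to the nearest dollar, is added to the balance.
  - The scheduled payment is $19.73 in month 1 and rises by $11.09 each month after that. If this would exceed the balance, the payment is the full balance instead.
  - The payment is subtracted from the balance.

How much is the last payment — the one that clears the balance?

$61.32

Month 1: opening $336.05; interest $2.00 → $338.05; payment $19.73; balance $318.32
Month 2: opening $318.32; interest $2.00 → $320.32; payment $30.82; balance $289.50
Month 3: opening $289.50; interest $2.00 → $291.50; payment $41.91; balance $249.59
Month 4: opening $249.59; interest $1.00 → $250.59; payment $53.00; balance $197.59
Month 5: opening $197.59; interest $1.00 → $198.59; payment $64.09; balance $134.50
Month 6: opening $134.50; interest $1.00 → $135.50; payment $75.18; balance $60.32
Month 7: opening $60.32; interest $1.00 → $61.32; payment $61.32; balance $0.00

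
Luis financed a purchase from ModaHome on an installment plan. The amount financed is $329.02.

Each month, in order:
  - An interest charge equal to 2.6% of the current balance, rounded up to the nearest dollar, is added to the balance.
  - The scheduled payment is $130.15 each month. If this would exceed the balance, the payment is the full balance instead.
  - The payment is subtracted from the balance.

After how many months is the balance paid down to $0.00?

3

Month 1: opening $329.02; interest $9.00 → $338.02; payment $130.15; balance $207.87
Month 2: opening $207.87; interest $6.00 → $213.87; payment $130.15; balance $83.72
Month 3: opening $83.72; interest $3.00 → $86.72; payment $86.72; balance $0.00
Balance reaches $0.00 in month 3.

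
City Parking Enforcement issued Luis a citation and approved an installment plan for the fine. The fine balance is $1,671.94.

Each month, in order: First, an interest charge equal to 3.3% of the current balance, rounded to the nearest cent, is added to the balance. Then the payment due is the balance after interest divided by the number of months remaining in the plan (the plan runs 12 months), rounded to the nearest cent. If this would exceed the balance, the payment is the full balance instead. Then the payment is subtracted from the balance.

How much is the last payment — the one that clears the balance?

$205.70

Month 1: $1,671.94 +$55.17 interest = $1,727.11; pay $143.93 → $1,583.18
Month 2: $1,583.18 +$52.24 interest = $1,635.42; pay $148.67 → $1,486.75
Month 3: $1,486.75 +$49.06 interest = $1,535.81; pay $153.58 → $1,382.23
Month 4: $1,382.23 +$45.61 interest = $1,427.84; pay $158.65 → $1,269.19
Month 5: $1,269.19 +$41.88 interest = $1,311.07; pay $163.88 → $1,147.19
Month 6: $1,147.19 +$37.86 interest = $1,185.05; pay $169.29 → $1,015.76
Month 7: $1,015.76 +$33.52 interest = $1,049.28; pay $174.88 → $874.40
Month 8: $874.40 +$28.86 interest = $903.26; pay $180.65 → $722.61
Month 9: $722.61 +$23.85 interest = $746.46; pay $186.62 → $559.84
Month 10: $559.84 +$18.47 interest = $578.31; pay $192.77 → $385.54
Month 11: $385.54 +$12.72 interest = $398.26; pay $199.13 → $199.13
Month 12: $199.13 +$6.57 interest = $205.70; pay $205.70 → $0.00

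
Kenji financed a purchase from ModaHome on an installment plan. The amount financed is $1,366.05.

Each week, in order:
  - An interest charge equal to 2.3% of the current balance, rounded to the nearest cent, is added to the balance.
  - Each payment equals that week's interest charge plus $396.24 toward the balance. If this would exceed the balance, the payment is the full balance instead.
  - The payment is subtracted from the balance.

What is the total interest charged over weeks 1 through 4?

$71.00

Week 1: opening $1,366.05; interest $31.42 → $1,397.47; payment $427.66; balance $969.81
Week 2: opening $969.81; interest $22.31 → $992.12; payment $418.55; balance $573.57
Week 3: opening $573.57; interest $13.19 → $586.76; payment $409.43; balance $177.33
Week 4: opening $177.33; interest $4.08 → $181.41; payment $181.41; balance $0.00
Total interest: $31.42 + $22.31 + $13.19 + $4.08 = $71.00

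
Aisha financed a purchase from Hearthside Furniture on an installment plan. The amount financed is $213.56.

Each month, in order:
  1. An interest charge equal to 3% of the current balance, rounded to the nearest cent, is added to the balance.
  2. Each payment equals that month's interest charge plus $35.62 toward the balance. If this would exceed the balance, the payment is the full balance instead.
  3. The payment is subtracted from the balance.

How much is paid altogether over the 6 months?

$235.97

Month 1: $213.56 +$6.41 interest = $219.97; pay $42.03 → $177.94
Month 2: $177.94 +$5.34 interest = $183.28; pay $40.96 → $142.32
Month 3: $142.32 +$4.27 interest = $146.59; pay $39.89 → $106.70
Month 4: $106.70 +$3.20 interest = $109.90; pay $38.82 → $71.08
Month 5: $71.08 +$2.13 interest = $73.21; pay $37.75 → $35.46
Month 6: $35.46 +$1.06 interest = $36.52; pay $36.52 → $0.00
Total paid: $235.97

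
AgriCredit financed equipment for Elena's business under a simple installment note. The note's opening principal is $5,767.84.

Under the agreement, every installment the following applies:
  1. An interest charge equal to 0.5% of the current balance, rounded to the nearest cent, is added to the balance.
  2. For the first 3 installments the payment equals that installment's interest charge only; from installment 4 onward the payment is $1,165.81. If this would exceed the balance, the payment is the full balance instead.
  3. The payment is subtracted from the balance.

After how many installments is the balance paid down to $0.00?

Installment 1: $5,767.84 +$28.84 interest = $5,796.68; pay $28.84 → $5,767.84
Installment 2: $5,767.84 +$28.84 interest = $5,796.68; pay $28.84 → $5,767.84
Installment 3: $5,767.84 +$28.84 interest = $5,796.68; pay $28.84 → $5,767.84
Installment 4: $5,767.84 +$28.84 interest = $5,796.68; pay $1,165.81 → $4,630.87
Installment 5: $4,630.87 +$23.15 interest = $4,654.02; pay $1,165.81 → $3,488.21
Installment 6: $3,488.21 +$17.44 interest = $3,505.65; pay $1,165.81 → $2,339.84
Installment 7: $2,339.84 +$11.70 interest = $2,351.54; pay $1,165.81 → $1,185.73
Installment 8: $1,185.73 +$5.93 interest = $1,191.66; pay $1,165.81 → $25.85
Installment 9: $25.85 +$0.13 interest = $25.98; pay $25.98 → $0.00
Balance reaches $0.00 in installment 9.

9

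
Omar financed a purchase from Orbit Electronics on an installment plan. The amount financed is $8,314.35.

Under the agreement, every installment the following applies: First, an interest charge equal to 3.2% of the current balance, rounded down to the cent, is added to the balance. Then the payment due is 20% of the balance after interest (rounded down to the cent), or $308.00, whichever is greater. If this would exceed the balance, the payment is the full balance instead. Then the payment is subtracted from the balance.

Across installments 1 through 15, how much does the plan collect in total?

Installment 1: opening $8,314.35; interest $266.05 → $8,580.40; payment $1,716.08; balance $6,864.32
Installment 2: opening $6,864.32; interest $219.65 → $7,083.97; payment $1,416.79; balance $5,667.18
Installment 3: opening $5,667.18; interest $181.34 → $5,848.52; payment $1,169.70; balance $4,678.82
Installment 4: opening $4,678.82; interest $149.72 → $4,828.54; payment $965.70; balance $3,862.84
Installment 5: opening $3,862.84; interest $123.61 → $3,986.45; payment $797.29; balance $3,189.16
Installment 6: opening $3,189.16; interest $102.05 → $3,291.21; payment $658.24; balance $2,632.97
Installment 7: opening $2,632.97; interest $84.25 → $2,717.22; payment $543.44; balance $2,173.78
Installment 8: opening $2,173.78; interest $69.56 → $2,243.34; payment $448.66; balance $1,794.68
Installment 9: opening $1,794.68; interest $57.42 → $1,852.10; payment $370.42; balance $1,481.68
Installment 10: opening $1,481.68; interest $47.41 → $1,529.09; payment $308.00; balance $1,221.09
Installment 11: opening $1,221.09; interest $39.07 → $1,260.16; payment $308.00; balance $952.16
Installment 12: opening $952.16; interest $30.46 → $982.62; payment $308.00; balance $674.62
Installment 13: opening $674.62; interest $21.58 → $696.20; payment $308.00; balance $388.20
Installment 14: opening $388.20; interest $12.42 → $400.62; payment $308.00; balance $92.62
Installment 15: opening $92.62; interest $2.96 → $95.58; payment $95.58; balance $0.00
Total paid: $9,721.90

$9,721.90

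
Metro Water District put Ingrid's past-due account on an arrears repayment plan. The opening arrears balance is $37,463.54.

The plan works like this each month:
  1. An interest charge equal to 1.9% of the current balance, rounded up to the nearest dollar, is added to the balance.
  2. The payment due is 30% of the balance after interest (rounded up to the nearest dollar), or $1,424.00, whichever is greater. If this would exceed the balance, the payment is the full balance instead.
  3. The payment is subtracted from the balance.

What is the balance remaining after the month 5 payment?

Month 1: $37,463.54 +$712.00 interest = $38,175.54; pay $11,453.00 → $26,722.54
Month 2: $26,722.54 +$508.00 interest = $27,230.54; pay $8,170.00 → $19,060.54
Month 3: $19,060.54 +$363.00 interest = $19,423.54; pay $5,828.00 → $13,595.54
Month 4: $13,595.54 +$259.00 interest = $13,854.54; pay $4,157.00 → $9,697.54
Month 5: $9,697.54 +$185.00 interest = $9,882.54; pay $2,965.00 → $6,917.54

$6,917.54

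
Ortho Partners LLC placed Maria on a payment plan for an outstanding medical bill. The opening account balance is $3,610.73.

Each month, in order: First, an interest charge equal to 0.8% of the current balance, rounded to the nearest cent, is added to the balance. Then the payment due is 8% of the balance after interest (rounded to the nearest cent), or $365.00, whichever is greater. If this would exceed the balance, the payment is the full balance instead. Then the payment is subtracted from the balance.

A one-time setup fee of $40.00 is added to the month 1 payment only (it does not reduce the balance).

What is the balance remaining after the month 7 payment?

$1,200.71

Month 1: opening $3,610.73; interest $28.89 → $3,639.62; payment $365.00 (+ $40.00 fee); balance $3,274.62
Month 2: opening $3,274.62; interest $26.20 → $3,300.82; payment $365.00; balance $2,935.82
Month 3: opening $2,935.82; interest $23.49 → $2,959.31; payment $365.00; balance $2,594.31
Month 4: opening $2,594.31; interest $20.75 → $2,615.06; payment $365.00; balance $2,250.06
Month 5: opening $2,250.06; interest $18.00 → $2,268.06; payment $365.00; balance $1,903.06
Month 6: opening $1,903.06; interest $15.22 → $1,918.28; payment $365.00; balance $1,553.28
Month 7: opening $1,553.28; interest $12.43 → $1,565.71; payment $365.00; balance $1,200.71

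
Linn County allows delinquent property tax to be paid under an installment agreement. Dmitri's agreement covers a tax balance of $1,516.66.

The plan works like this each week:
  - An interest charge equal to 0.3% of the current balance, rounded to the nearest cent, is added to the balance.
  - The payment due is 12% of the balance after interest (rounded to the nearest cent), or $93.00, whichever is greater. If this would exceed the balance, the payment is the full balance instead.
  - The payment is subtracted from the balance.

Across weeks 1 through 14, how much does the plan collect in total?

Week 1: opening $1,516.66; interest $4.55 → $1,521.21; payment $182.55; balance $1,338.66
Week 2: opening $1,338.66; interest $4.02 → $1,342.68; payment $161.12; balance $1,181.56
Week 3: opening $1,181.56; interest $3.54 → $1,185.10; payment $142.21; balance $1,042.89
Week 4: opening $1,042.89; interest $3.13 → $1,046.02; payment $125.52; balance $920.50
Week 5: opening $920.50; interest $2.76 → $923.26; payment $110.79; balance $812.47
Week 6: opening $812.47; interest $2.44 → $814.91; payment $97.79; balance $717.12
Week 7: opening $717.12; interest $2.15 → $719.27; payment $93.00; balance $626.27
Week 8: opening $626.27; interest $1.88 → $628.15; payment $93.00; balance $535.15
Week 9: opening $535.15; interest $1.61 → $536.76; payment $93.00; balance $443.76
Week 10: opening $443.76; interest $1.33 → $445.09; payment $93.00; balance $352.09
Week 11: opening $352.09; interest $1.06 → $353.15; payment $93.00; balance $260.15
Week 12: opening $260.15; interest $0.78 → $260.93; payment $93.00; balance $167.93
Week 13: opening $167.93; interest $0.50 → $168.43; payment $93.00; balance $75.43
Week 14: opening $75.43; interest $0.23 → $75.66; payment $75.66; balance $0.00
Total paid: $1,546.64

$1,546.64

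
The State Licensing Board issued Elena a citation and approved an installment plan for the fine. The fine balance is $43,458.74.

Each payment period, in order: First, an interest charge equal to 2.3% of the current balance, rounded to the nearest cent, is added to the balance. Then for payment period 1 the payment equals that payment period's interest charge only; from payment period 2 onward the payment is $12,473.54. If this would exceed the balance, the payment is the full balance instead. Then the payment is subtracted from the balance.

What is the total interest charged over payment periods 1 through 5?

$3,389.93

Payment period 1: $43,458.74 +$999.55 interest = $44,458.29; pay $999.55 → $43,458.74
Payment period 2: $43,458.74 +$999.55 interest = $44,458.29; pay $12,473.54 → $31,984.75
Payment period 3: $31,984.75 +$735.65 interest = $32,720.40; pay $12,473.54 → $20,246.86
Payment period 4: $20,246.86 +$465.68 interest = $20,712.54; pay $12,473.54 → $8,239.00
Payment period 5: $8,239.00 +$189.50 interest = $8,428.50; pay $8,428.50 → $0.00
Total interest: $999.55 + $999.55 + $735.65 + $465.68 + $189.50 = $3,389.93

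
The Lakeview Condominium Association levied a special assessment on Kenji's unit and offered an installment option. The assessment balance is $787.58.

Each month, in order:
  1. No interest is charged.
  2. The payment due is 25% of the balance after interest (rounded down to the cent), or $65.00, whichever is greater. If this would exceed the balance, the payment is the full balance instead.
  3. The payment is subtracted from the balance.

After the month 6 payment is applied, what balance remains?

Month 1: $787.58 − $196.89 → $590.69
Month 2: $590.69 − $147.67 → $443.02
Month 3: $443.02 − $110.75 → $332.27
Month 4: $332.27 − $83.06 → $249.21
Month 5: $249.21 − $65.00 → $184.21
Month 6: $184.21 − $65.00 → $119.21

$119.21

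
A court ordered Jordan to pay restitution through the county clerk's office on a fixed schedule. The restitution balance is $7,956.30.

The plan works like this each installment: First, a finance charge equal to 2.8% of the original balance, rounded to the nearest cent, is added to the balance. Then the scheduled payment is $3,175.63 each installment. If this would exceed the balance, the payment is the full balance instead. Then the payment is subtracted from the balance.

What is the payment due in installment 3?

$2,273.38

Installment 1: $7,956.30 +$222.78 interest = $8,179.08; pay $3,175.63 → $5,003.45
Installment 2: $5,003.45 +$222.78 interest = $5,226.23; pay $3,175.63 → $2,050.60
Installment 3: $2,050.60 +$222.78 interest = $2,273.38; pay $2,273.38 → $0.00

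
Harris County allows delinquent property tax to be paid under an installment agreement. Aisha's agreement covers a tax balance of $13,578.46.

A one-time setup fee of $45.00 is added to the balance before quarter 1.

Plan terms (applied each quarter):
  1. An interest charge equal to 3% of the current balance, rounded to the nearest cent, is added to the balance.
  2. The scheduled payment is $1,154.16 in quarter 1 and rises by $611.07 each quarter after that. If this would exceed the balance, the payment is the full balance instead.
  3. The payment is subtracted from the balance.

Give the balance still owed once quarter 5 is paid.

# | Opening | Interest | Payment | End bal
1 | $13,623.46 | $408.70 | $1,154.16 | $12,878.00
2 | $12,878.00 | $386.34 | $1,765.23 | $11,499.11
3 | $11,499.11 | $344.97 | $2,376.30 | $9,467.78
4 | $9,467.78 | $284.03 | $2,987.37 | $6,764.44
5 | $6,764.44 | $202.93 | $3,598.44 | $3,368.93

$3,368.93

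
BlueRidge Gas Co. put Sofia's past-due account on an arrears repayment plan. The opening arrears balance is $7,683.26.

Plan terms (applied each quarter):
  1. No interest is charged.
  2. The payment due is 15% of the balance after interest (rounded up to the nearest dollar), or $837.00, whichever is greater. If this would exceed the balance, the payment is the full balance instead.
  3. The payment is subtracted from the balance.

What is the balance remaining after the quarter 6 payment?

# | Opening | Payment | End bal
1 | $7,683.26 | $1,153.00 | $6,530.26
2 | $6,530.26 | $980.00 | $5,550.26
3 | $5,550.26 | $837.00 | $4,713.26
4 | $4,713.26 | $837.00 | $3,876.26
5 | $3,876.26 | $837.00 | $3,039.26
6 | $3,039.26 | $837.00 | $2,202.26

$2,202.26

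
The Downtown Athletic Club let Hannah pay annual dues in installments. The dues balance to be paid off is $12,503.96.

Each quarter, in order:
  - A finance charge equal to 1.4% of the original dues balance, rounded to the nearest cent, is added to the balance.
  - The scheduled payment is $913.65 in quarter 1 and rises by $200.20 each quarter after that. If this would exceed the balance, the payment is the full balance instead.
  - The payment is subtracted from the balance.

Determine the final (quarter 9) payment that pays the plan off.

Quarter 1: opening $12,503.96; interest $175.06 → $12,679.02; payment $913.65; balance $11,765.37
Quarter 2: opening $11,765.37; interest $175.06 → $11,940.43; payment $1,113.85; balance $10,826.58
Quarter 3: opening $10,826.58; interest $175.06 → $11,001.64; payment $1,314.05; balance $9,687.59
Quarter 4: opening $9,687.59; interest $175.06 → $9,862.65; payment $1,514.25; balance $8,348.40
Quarter 5: opening $8,348.40; interest $175.06 → $8,523.46; payment $1,714.45; balance $6,809.01
Quarter 6: opening $6,809.01; interest $175.06 → $6,984.07; payment $1,914.65; balance $5,069.42
Quarter 7: opening $5,069.42; interest $175.06 → $5,244.48; payment $2,114.85; balance $3,129.63
Quarter 8: opening $3,129.63; interest $175.06 → $3,304.69; payment $2,315.05; balance $989.64
Quarter 9: opening $989.64; interest $175.06 → $1,164.70; payment $1,164.70; balance $0.00

$1,164.70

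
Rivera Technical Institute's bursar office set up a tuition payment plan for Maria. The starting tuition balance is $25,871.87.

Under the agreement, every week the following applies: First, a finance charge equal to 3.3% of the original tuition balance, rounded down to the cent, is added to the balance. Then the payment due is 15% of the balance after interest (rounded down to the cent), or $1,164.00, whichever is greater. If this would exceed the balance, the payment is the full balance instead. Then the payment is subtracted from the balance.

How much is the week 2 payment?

$3,535.58

Week 1: $25,871.87 +$853.77 interest = $26,725.64; pay $4,008.84 → $22,716.80
Week 2: $22,716.80 +$853.77 interest = $23,570.57; pay $3,535.58 → $20,034.99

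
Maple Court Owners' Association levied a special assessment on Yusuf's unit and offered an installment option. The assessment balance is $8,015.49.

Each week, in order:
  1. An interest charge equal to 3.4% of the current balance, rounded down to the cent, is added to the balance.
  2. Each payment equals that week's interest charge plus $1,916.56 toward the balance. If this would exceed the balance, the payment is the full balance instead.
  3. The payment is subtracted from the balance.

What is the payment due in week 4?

Week 1: $8,015.49 +$272.52 interest = $8,288.01; pay $2,189.08 → $6,098.93
Week 2: $6,098.93 +$207.36 interest = $6,306.29; pay $2,123.92 → $4,182.37
Week 3: $4,182.37 +$142.20 interest = $4,324.57; pay $2,058.76 → $2,265.81
Week 4: $2,265.81 +$77.03 interest = $2,342.84; pay $1,993.59 → $349.25

$1,993.59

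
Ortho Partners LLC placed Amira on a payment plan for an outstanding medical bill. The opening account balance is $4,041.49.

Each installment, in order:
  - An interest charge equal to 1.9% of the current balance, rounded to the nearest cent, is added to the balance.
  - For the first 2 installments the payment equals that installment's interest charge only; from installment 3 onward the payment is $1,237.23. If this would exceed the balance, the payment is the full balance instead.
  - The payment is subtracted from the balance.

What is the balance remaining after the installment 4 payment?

Installment 1: $4,041.49 +$76.79 interest = $4,118.28; pay $76.79 → $4,041.49
Installment 2: $4,041.49 +$76.79 interest = $4,118.28; pay $76.79 → $4,041.49
Installment 3: $4,041.49 +$76.79 interest = $4,118.28; pay $1,237.23 → $2,881.05
Installment 4: $2,881.05 +$54.74 interest = $2,935.79; pay $1,237.23 → $1,698.56

$1,698.56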